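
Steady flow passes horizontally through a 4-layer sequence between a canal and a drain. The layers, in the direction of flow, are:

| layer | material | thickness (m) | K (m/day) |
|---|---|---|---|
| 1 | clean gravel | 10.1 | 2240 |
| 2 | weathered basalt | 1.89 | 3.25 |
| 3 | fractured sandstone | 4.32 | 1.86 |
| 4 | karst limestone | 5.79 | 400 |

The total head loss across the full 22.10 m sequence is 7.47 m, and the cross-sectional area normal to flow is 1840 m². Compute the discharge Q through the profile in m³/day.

4700

Flow is perpendicular to layering, so the layers act in series and the equivalent K is the thickness-weighted harmonic mean.
Total thickness L = 10.1 + 1.89 + 4.32 + 5.79 = 22.10 m.
Σ(b_i/K_i) = 10.1/2240 + 1.89/3.25 + 4.32/1.86 + 5.79/400 = 2.923 d.
K_eq = L / Σ(b_i/K_i) = 22.10 / 2.923 = 7.560 m/day.
Q = K_eq · A · (Δh/L) = 7.560 × 1840 × (7.47/22.10) = 4702 m³/day.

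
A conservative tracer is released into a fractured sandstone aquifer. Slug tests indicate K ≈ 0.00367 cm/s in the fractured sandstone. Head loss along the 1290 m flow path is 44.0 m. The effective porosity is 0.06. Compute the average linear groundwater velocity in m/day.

Convert K: 0.00367 cm/s × 864 = 3.171 m/day.
Hydraulic gradient i = Δh / L = 44.0 / 1290 = 0.03411.
Darcy flux q = K · i = 3.171 × 0.03411 = 0.1082 m/day.
Seepage velocity v = q / n_e = 0.1082 / 0.06 = 1.803 m/day.

1.80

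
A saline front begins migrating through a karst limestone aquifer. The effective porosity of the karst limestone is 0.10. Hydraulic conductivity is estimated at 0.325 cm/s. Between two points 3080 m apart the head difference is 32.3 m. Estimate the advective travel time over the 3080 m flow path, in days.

105

Convert K: 0.325 cm/s × 864 = 280.8 m/day.
Hydraulic gradient i = Δh / L = 32.3 / 3080 = 0.01049.
Darcy flux q = K · i = 280.8 × 0.01049 = 2.945 m/day.
Seepage velocity v = q / n_e = 2.945 / 0.10 = 29.45 m/day.
Travel time t = L / v = 3080 / 29.45 = 104.6 days.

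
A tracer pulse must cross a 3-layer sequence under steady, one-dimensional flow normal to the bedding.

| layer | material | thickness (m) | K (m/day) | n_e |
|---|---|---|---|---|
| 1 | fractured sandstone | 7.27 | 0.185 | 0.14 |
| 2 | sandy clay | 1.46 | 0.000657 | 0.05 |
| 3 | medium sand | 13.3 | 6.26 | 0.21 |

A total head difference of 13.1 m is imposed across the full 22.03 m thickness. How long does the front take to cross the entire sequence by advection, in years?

1.84

With flow normal to the layers, continuity requires the same specific discharge q through every layer.
Σ(b_i/K_i) = 7.27/0.185 + 1.46/0.000657 + 13.3/6.26 = 2264 d.
q = Δh / Σ(b_i/K_i) = 13.1 / 2264 = 0.005787 m/day.
In each layer the seepage velocity is v_i = q/n_i, so the layer transit time is t_i = b_i·n_i / q:
  layer 1 (fractured sandstone): t_1 = 7.27 × 0.14 / 0.005787 = 175.9 d
  layer 2 (sandy clay): t_2 = 1.46 × 0.05 / 0.005787 = 12.61 d
  layer 3 (medium sand): t_3 = 13.3 × 0.21 / 0.005787 = 482.6 d
Total t = Σ t_i = 671.1 days = 1.837 years.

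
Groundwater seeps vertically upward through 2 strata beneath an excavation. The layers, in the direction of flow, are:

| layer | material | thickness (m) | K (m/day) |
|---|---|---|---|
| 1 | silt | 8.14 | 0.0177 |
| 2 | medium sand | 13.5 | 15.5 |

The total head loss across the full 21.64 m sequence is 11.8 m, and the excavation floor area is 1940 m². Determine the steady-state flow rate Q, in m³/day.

Flow is perpendicular to layering, so the layers act in series and the equivalent K is the thickness-weighted harmonic mean.
Total thickness L = 8.14 + 13.5 = 21.64 m.
Σ(b_i/K_i) = 8.14/0.0177 + 13.5/15.5 = 460.8 d.
K_eq = L / Σ(b_i/K_i) = 21.64 / 460.8 = 0.04697 m/day.
Q = K_eq · A · (Δh/L) = 0.04697 × 1940 × (11.8/21.64) = 49.68 m³/day.

49.7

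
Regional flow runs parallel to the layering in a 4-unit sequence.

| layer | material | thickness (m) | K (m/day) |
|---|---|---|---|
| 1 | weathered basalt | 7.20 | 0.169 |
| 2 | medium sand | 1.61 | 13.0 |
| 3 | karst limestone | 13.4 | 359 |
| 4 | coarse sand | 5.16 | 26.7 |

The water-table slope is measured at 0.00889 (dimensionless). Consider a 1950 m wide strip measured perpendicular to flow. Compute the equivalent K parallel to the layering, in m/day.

Flow is parallel to layering, so each bed carries its own Darcy discharge and the transmissivities add.
Σ(K_i·b_i) = 0.169×7.20 + 13.0×1.61 + 359×13.4 + 26.7×5.16 = 4971 m²/day.
Total thickness b = 27.37 m, so K_eq = Σ(K_i·b_i)/b = 181.6 m/day.

182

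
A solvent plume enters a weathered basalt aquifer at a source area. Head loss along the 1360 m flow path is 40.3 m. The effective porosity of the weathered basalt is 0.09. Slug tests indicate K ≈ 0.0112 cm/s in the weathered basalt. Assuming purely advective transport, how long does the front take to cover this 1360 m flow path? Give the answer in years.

Convert K: 0.0112 cm/s × 864 = 9.677 m/day.
Hydraulic gradient i = Δh / L = 40.3 / 1360 = 0.02963.
Darcy flux q = K · i = 9.677 × 0.02963 = 0.2867 m/day.
Seepage velocity v = q / n_e = 0.2867 / 0.09 = 3.186 m/day.
Travel time t = L / v = 1360 / 3.186 = 426.9 days = 1.169 years.

1.17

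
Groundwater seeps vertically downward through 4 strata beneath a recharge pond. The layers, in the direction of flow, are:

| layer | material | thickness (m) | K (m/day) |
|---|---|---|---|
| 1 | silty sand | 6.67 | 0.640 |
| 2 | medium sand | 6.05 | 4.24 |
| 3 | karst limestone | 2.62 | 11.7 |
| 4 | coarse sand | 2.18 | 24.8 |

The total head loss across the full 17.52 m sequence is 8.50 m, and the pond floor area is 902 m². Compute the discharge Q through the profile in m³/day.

Flow is perpendicular to layering, so the layers act in series and the equivalent K is the thickness-weighted harmonic mean.
Total thickness L = 6.67 + 6.05 + 2.62 + 2.18 = 17.52 m.
Σ(b_i/K_i) = 6.67/0.640 + 6.05/4.24 + 2.62/11.7 + 2.18/24.8 = 12.16 d.
K_eq = L / Σ(b_i/K_i) = 17.52 / 12.16 = 1.441 m/day.
Q = K_eq · A · (Δh/L) = 1.441 × 902 × (8.50/17.52) = 630.5 m³/day.

630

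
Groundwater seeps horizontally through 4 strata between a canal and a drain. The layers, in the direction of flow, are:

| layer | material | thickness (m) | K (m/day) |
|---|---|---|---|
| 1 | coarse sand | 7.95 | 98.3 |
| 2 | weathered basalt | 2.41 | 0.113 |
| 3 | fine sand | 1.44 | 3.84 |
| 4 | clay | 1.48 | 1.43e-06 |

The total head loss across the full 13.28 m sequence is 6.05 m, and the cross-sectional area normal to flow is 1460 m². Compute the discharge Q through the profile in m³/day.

0.00853

Flow is perpendicular to layering, so the layers act in series and the equivalent K is the thickness-weighted harmonic mean.
Total thickness L = 7.95 + 2.41 + 1.44 + 1.48 = 13.28 m.
Σ(b_i/K_i) = 7.95/98.3 + 2.41/0.113 + 1.44/3.84 + 1.48/1.43e-06 = 1.035e+06 d.
K_eq = L / Σ(b_i/K_i) = 13.28 / 1.035e+06 = 1.283e-05 m/day.
Q = K_eq · A · (Δh/L) = 1.283e-05 × 1460 × (6.05/13.28) = 0.008534 m³/day.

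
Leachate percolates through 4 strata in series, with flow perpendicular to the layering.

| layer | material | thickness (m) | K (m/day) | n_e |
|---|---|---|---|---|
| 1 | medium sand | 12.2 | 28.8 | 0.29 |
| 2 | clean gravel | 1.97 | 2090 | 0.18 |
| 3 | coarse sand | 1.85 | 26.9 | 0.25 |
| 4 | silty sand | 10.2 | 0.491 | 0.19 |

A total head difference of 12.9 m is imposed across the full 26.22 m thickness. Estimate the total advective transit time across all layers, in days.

With flow normal to the layers, continuity requires the same specific discharge q through every layer.
Σ(b_i/K_i) = 12.2/28.8 + 1.97/2090 + 1.85/26.9 + 10.2/0.491 = 21.27 d.
q = Δh / Σ(b_i/K_i) = 12.9 / 21.27 = 0.6066 m/day.
In each layer the seepage velocity is v_i = q/n_i, so the layer transit time is t_i = b_i·n_i / q:
  layer 1 (medium sand): t_1 = 12.2 × 0.29 / 0.6066 = 5.833 d
  layer 2 (clean gravel): t_2 = 1.97 × 0.18 / 0.6066 = 0.5846 d
  layer 3 (coarse sand): t_3 = 1.85 × 0.25 / 0.6066 = 0.7625 d
  layer 4 (silty sand): t_4 = 10.2 × 0.19 / 0.6066 = 3.195 d
Total t = Σ t_i = 10.37 days.

10.4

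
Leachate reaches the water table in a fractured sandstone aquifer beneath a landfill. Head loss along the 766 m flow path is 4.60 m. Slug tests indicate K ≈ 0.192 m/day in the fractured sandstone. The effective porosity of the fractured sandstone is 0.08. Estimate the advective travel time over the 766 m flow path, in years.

146

Hydraulic gradient i = Δh / L = 4.60 / 766 = 0.006005.
Darcy flux q = K · i = 0.1920 × 0.006005 = 0.001153 m/day.
Seepage velocity v = q / n_e = 0.001153 / 0.08 = 0.01441 m/day.
Travel time t = L / v = 766 / 0.01441 = 53148 days = 145.5 years.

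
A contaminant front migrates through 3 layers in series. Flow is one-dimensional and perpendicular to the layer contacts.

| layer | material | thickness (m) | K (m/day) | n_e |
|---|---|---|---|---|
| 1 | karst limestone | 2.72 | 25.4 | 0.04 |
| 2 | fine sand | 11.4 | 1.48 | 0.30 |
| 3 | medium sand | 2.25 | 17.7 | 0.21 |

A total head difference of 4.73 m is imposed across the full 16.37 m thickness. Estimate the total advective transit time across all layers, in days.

With flow normal to the layers, continuity requires the same specific discharge q through every layer.
Σ(b_i/K_i) = 2.72/25.4 + 11.4/1.48 + 2.25/17.7 = 7.937 d.
q = Δh / Σ(b_i/K_i) = 4.73 / 7.937 = 0.5959 m/day.
In each layer the seepage velocity is v_i = q/n_i, so the layer transit time is t_i = b_i·n_i / q:
  layer 1 (karst limestone): t_1 = 2.72 × 0.04 / 0.5959 = 0.1826 d
  layer 2 (fine sand): t_2 = 11.4 × 0.30 / 0.5959 = 5.739 d
  layer 3 (medium sand): t_3 = 2.25 × 0.21 / 0.5959 = 0.7929 d
Total t = Σ t_i = 6.714 days.

6.71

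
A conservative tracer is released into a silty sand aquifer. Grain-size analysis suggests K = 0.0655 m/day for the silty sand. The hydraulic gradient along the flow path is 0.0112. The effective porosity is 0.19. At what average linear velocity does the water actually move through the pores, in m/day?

Hydraulic gradient i = 0.0112.
Darcy flux q = K · i = 0.06550 × 0.01120 = 0.0007336 m/day.
Seepage velocity v = q / n_e = 0.0007336 / 0.19 = 0.003861 m/day.

0.00386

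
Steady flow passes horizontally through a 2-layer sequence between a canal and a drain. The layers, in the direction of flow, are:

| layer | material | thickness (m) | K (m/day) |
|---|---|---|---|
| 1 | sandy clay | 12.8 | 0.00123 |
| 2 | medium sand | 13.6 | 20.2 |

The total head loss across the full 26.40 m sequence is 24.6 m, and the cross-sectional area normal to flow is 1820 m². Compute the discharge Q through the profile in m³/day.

4.30

Flow is perpendicular to layering, so the layers act in series and the equivalent K is the thickness-weighted harmonic mean.
Total thickness L = 12.8 + 13.6 = 26.40 m.
Σ(b_i/K_i) = 12.8/0.00123 + 13.6/20.2 = 10407 d.
K_eq = L / Σ(b_i/K_i) = 26.40 / 10407 = 0.002537 m/day.
Q = K_eq · A · (Δh/L) = 0.002537 × 1820 × (24.6/26.40) = 4.302 m³/day.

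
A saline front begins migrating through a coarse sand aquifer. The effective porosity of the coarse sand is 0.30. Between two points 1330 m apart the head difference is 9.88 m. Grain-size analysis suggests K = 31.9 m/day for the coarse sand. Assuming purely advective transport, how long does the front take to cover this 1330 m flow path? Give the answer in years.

4.61

Hydraulic gradient i = Δh / L = 9.88 / 1330 = 0.007429.
Darcy flux q = K · i = 31.90 × 0.007429 = 0.2370 m/day.
Seepage velocity v = q / n_e = 0.2370 / 0.30 = 0.7899 m/day.
Travel time t = L / v = 1330 / 0.7899 = 1684 days = 4.610 years.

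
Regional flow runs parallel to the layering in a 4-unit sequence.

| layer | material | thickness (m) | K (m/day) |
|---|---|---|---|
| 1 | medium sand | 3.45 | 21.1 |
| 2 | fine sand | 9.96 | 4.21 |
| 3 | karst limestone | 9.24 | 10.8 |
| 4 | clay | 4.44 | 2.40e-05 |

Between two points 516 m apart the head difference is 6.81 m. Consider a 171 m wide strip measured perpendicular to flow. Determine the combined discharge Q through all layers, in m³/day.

484

Flow is parallel to layering, so each bed carries its own Darcy discharge and the transmissivities add.
Σ(K_i·b_i) = 21.1×3.45 + 4.21×9.96 + 10.8×9.24 + 2.40e-05×4.44 = 214.5 m²/day.
Hydraulic gradient i = Δh / L = 6.81 / 516 = 0.01320.
Q = Σ(K_i·b_i) · W · i = 214.5 × 171 × 0.01320 = 484.1 m³/day.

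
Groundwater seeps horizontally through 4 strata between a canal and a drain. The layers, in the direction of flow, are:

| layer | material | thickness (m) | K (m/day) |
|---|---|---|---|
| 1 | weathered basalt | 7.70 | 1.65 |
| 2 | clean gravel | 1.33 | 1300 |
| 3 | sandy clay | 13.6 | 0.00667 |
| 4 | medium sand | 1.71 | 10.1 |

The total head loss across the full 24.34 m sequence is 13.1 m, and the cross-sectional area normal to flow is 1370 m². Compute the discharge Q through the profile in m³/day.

8.78

Flow is perpendicular to layering, so the layers act in series and the equivalent K is the thickness-weighted harmonic mean.
Total thickness L = 7.70 + 1.33 + 13.6 + 1.71 = 24.34 m.
Σ(b_i/K_i) = 7.70/1.65 + 1.33/1300 + 13.6/0.00667 + 1.71/10.1 = 2044 d.
K_eq = L / Σ(b_i/K_i) = 24.34 / 2044 = 0.01191 m/day.
Q = K_eq · A · (Δh/L) = 0.01191 × 1370 × (13.1/24.34) = 8.781 m³/day.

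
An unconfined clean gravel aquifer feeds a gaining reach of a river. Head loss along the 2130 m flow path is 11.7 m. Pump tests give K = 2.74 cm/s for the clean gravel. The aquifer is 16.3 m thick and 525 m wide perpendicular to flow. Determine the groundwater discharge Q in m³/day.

111000

Convert K: 2.74 cm/s × 864 = 2367 m/day.
Cross-sectional area A = 525 × 16.3 = 8558 m².
Hydraulic gradient i = Δh / L = 11.7 / 2130 = 0.005493.
Darcy's law: Q = K · A · i = 2367 × 8558 × 0.005493 = 1.113e+05 m³/day.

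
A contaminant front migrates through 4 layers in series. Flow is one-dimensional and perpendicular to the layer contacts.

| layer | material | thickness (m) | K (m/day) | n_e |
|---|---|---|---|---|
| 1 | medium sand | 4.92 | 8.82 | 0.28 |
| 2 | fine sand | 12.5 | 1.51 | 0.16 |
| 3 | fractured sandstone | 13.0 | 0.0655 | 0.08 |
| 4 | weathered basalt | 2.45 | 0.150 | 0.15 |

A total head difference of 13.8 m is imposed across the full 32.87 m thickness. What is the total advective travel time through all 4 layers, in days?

77.5

With flow normal to the layers, continuity requires the same specific discharge q through every layer.
Σ(b_i/K_i) = 4.92/8.82 + 12.5/1.51 + 13.0/0.0655 + 2.45/0.150 = 223.6 d.
q = Δh / Σ(b_i/K_i) = 13.8 / 223.6 = 0.06171 m/day.
In each layer the seepage velocity is v_i = q/n_i, so the layer transit time is t_i = b_i·n_i / q:
  layer 1 (medium sand): t_1 = 4.92 × 0.28 / 0.06171 = 22.33 d
  layer 2 (fine sand): t_2 = 12.5 × 0.16 / 0.06171 = 32.41 d
  layer 3 (fractured sandstone): t_3 = 13.0 × 0.08 / 0.06171 = 16.85 d
  layer 4 (weathered basalt): t_4 = 2.45 × 0.15 / 0.06171 = 5.956 d
Total t = Σ t_i = 77.55 days.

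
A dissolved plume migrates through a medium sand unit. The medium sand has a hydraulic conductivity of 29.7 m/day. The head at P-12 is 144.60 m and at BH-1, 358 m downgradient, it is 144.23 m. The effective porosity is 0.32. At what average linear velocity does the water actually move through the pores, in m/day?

Hydraulic gradient i = (144.60 − 144.23) / 358 = 0.37 / 358 = 0.001034.
Darcy flux q = K · i = 29.70 × 0.001034 = 0.03070 m/day.
Seepage velocity v = q / n_e = 0.03070 / 0.32 = 0.09592 m/day.

0.0959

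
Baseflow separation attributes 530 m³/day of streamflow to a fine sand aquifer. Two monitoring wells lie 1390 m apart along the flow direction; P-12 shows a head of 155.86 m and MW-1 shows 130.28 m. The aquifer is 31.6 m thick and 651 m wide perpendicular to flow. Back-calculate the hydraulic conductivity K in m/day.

1.40

Cross-sectional area A = 651 × 31.6 = 20572 m².
Hydraulic gradient i = (155.86 − 130.28) / 1390 = 25.58 / 1390 = 0.01840.
From Q = K·A·i, K = Q / (A·i) = 530 / (20572 × 0.01840) = 1.400 m/day.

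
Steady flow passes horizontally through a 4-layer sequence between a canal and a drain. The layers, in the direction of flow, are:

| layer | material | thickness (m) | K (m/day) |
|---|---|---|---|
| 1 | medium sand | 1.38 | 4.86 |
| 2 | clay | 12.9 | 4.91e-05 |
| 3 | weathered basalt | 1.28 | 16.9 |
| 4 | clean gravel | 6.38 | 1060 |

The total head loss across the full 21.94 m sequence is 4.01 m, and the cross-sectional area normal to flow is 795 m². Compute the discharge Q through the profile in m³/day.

Flow is perpendicular to layering, so the layers act in series and the equivalent K is the thickness-weighted harmonic mean.
Total thickness L = 1.38 + 12.9 + 1.28 + 6.38 = 21.94 m.
Σ(b_i/K_i) = 1.38/4.86 + 12.9/4.91e-05 + 1.28/16.9 + 6.38/1060 = 2.627e+05 d.
K_eq = L / Σ(b_i/K_i) = 21.94 / 2.627e+05 = 8.351e-05 m/day.
Q = K_eq · A · (Δh/L) = 8.351e-05 × 795 × (4.01/21.94) = 0.01213 m³/day.

0.0121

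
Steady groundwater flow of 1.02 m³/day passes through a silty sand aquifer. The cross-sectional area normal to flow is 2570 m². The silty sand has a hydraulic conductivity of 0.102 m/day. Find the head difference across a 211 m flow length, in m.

From Q = K·A·i, i = Q / (K·A) = 1.02 / (0.1020 × 2570) = 0.003891.
Head loss Δh = i · L = 0.003891 × 211 = 0.8210 m.

0.821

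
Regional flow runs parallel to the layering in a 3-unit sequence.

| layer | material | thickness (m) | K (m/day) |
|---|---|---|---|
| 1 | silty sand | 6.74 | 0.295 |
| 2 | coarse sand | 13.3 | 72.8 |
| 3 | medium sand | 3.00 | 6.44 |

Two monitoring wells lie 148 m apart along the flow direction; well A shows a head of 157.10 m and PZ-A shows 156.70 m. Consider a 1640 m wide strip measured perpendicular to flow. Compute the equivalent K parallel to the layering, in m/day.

42.9

Flow is parallel to layering, so each bed carries its own Darcy discharge and the transmissivities add.
Σ(K_i·b_i) = 0.295×6.74 + 72.8×13.3 + 6.44×3.00 = 989.5 m²/day.
Total thickness b = 23.04 m, so K_eq = Σ(K_i·b_i)/b = 42.95 m/day.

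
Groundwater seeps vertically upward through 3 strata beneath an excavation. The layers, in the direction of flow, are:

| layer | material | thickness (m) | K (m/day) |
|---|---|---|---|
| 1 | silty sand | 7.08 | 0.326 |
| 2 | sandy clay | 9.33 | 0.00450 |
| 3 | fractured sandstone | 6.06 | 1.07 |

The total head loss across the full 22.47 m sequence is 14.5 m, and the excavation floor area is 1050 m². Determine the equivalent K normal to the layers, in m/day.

Flow is perpendicular to layering, so the layers act in series and the equivalent K is the thickness-weighted harmonic mean.
Total thickness L = 7.08 + 9.33 + 6.06 = 22.47 m.
Σ(b_i/K_i) = 7.08/0.326 + 9.33/0.00450 + 6.06/1.07 = 2101 d.
K_eq = L / Σ(b_i/K_i) = 22.47 / 2101 = 0.01070 m/day.

0.0107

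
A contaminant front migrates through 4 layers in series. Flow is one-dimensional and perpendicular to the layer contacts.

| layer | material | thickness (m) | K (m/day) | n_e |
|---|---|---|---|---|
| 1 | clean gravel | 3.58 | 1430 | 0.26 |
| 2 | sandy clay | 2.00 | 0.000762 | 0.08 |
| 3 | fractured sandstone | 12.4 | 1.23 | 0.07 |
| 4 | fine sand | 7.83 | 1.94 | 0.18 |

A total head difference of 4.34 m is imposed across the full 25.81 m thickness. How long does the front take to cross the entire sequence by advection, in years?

With flow normal to the layers, continuity requires the same specific discharge q through every layer.
Σ(b_i/K_i) = 3.58/1430 + 2.00/0.000762 + 12.4/1.23 + 7.83/1.94 = 2639 d.
q = Δh / Σ(b_i/K_i) = 4.34 / 2639 = 0.001645 m/day.
In each layer the seepage velocity is v_i = q/n_i, so the layer transit time is t_i = b_i·n_i / q:
  layer 1 (clean gravel): t_1 = 3.58 × 0.26 / 0.001645 = 565.9 d
  layer 2 (sandy clay): t_2 = 2.00 × 0.08 / 0.001645 = 97.28 d
  layer 3 (fractured sandstone): t_3 = 12.4 × 0.07 / 0.001645 = 527.8 d
  layer 4 (fine sand): t_4 = 7.83 × 0.18 / 0.001645 = 856.9 d
Total t = Σ t_i = 2048 days = 5.607 years.

5.61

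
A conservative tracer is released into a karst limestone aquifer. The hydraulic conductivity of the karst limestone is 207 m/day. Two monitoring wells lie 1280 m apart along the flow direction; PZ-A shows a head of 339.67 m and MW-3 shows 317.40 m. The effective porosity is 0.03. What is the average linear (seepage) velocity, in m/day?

120

Hydraulic gradient i = (339.67 − 317.40) / 1280 = 22.27 / 1280 = 0.01740.
Darcy flux q = K · i = 207.0 × 0.01740 = 3.601 m/day.
Seepage velocity v = q / n_e = 3.601 / 0.03 = 120.0 m/day.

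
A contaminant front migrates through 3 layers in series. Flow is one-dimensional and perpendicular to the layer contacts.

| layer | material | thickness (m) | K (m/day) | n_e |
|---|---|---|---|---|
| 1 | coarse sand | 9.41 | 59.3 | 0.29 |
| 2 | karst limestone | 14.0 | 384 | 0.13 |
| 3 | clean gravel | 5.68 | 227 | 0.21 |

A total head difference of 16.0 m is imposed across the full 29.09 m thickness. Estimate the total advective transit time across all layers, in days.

With flow normal to the layers, continuity requires the same specific discharge q through every layer.
Σ(b_i/K_i) = 9.41/59.3 + 14.0/384 + 5.68/227 = 0.2202 d.
q = Δh / Σ(b_i/K_i) = 16.0 / 0.2202 = 72.67 m/day.
In each layer the seepage velocity is v_i = q/n_i, so the layer transit time is t_i = b_i·n_i / q:
  layer 1 (coarse sand): t_1 = 9.41 × 0.29 / 72.67 = 0.03755 d
  layer 2 (karst limestone): t_2 = 14.0 × 0.13 / 72.67 = 0.02504 d
  layer 3 (clean gravel): t_3 = 5.68 × 0.21 / 72.67 = 0.01641 d
Total t = Σ t_i = 0.07901 days.

0.0790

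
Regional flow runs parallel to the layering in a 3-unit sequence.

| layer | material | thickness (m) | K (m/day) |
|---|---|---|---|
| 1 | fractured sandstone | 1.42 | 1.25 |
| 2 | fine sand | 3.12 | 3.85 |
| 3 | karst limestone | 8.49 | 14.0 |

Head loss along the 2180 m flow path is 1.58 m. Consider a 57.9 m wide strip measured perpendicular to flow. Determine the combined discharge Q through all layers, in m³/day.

5.57

Flow is parallel to layering, so each bed carries its own Darcy discharge and the transmissivities add.
Σ(K_i·b_i) = 1.25×1.42 + 3.85×3.12 + 14.0×8.49 = 132.6 m²/day.
Hydraulic gradient i = Δh / L = 1.58 / 2180 = 0.0007248.
Q = Σ(K_i·b_i) · W · i = 132.6 × 57.9 × 0.0007248 = 5.566 m³/day.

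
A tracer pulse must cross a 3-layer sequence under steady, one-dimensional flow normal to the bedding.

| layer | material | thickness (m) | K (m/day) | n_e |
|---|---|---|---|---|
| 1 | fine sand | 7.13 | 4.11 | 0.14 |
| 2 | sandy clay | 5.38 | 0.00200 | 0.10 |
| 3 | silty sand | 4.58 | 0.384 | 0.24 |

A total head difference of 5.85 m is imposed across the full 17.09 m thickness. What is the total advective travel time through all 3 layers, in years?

3.33

With flow normal to the layers, continuity requires the same specific discharge q through every layer.
Σ(b_i/K_i) = 7.13/4.11 + 5.38/0.00200 + 4.58/0.384 = 2704 d.
q = Δh / Σ(b_i/K_i) = 5.85 / 2704 = 0.002164 m/day.
In each layer the seepage velocity is v_i = q/n_i, so the layer transit time is t_i = b_i·n_i / q:
  layer 1 (fine sand): t_1 = 7.13 × 0.14 / 0.002164 = 461.3 d
  layer 2 (sandy clay): t_2 = 5.38 × 0.10 / 0.002164 = 248.6 d
  layer 3 (silty sand): t_3 = 4.58 × 0.24 / 0.002164 = 508.0 d
Total t = Σ t_i = 1218 days = 3.335 years.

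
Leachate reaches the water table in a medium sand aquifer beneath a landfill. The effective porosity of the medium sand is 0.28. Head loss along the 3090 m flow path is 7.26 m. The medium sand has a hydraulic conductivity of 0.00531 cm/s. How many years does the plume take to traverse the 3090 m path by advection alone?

220

Convert K: 0.00531 cm/s × 864 = 4.588 m/day.
Hydraulic gradient i = Δh / L = 7.26 / 3090 = 0.002350.
Darcy flux q = K · i = 4.588 × 0.002350 = 0.01078 m/day.
Seepage velocity v = q / n_e = 0.01078 / 0.28 = 0.03850 m/day.
Travel time t = L / v = 3090 / 0.03850 = 80266 days = 219.8 years.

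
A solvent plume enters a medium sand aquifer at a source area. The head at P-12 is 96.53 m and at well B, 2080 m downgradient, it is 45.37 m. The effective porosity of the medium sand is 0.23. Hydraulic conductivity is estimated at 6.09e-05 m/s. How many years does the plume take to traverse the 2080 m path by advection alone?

Convert K: 6.09e-05 m/s × 86400 = 5.262 m/day.
Hydraulic gradient i = (96.53 − 45.37) / 2080 = 51.16 / 2080 = 0.02460.
Darcy flux q = K · i = 5.262 × 0.02460 = 0.1294 m/day.
Seepage velocity v = q / n_e = 0.1294 / 0.23 = 0.5627 m/day.
Travel time t = L / v = 2080 / 0.5627 = 3697 days = 10.12 years.

10.1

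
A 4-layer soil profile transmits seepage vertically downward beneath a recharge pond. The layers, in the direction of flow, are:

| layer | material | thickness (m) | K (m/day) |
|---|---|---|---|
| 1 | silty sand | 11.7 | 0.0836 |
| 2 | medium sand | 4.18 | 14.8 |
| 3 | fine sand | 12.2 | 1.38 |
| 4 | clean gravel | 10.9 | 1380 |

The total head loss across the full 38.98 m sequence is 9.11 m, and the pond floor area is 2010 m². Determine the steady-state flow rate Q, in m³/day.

Flow is perpendicular to layering, so the layers act in series and the equivalent K is the thickness-weighted harmonic mean.
Total thickness L = 11.7 + 4.18 + 12.2 + 10.9 = 38.98 m.
Σ(b_i/K_i) = 11.7/0.0836 + 4.18/14.8 + 12.2/1.38 + 10.9/1380 = 149.1 d.
K_eq = L / Σ(b_i/K_i) = 38.98 / 149.1 = 0.2615 m/day.
Q = K_eq · A · (Δh/L) = 0.2615 × 2010 × (9.11/38.98) = 122.8 m³/day.

123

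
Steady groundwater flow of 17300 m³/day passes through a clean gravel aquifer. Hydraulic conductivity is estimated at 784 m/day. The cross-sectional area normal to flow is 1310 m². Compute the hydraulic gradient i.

From Q = K·A·i, i = Q / (K·A) = 17300 / (784.0 × 1310) = 0.01684.

0.0168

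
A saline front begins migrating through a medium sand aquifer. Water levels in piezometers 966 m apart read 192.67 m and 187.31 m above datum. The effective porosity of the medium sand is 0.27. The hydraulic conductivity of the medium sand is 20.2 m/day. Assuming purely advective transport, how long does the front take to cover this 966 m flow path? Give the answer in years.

6.37

Hydraulic gradient i = (192.67 − 187.31) / 966 = 5.36 / 966 = 0.005549.
Darcy flux q = K · i = 20.20 × 0.005549 = 0.1121 m/day.
Seepage velocity v = q / n_e = 0.1121 / 0.27 = 0.4151 m/day.
Travel time t = L / v = 966 / 0.4151 = 2327 days = 6.371 years.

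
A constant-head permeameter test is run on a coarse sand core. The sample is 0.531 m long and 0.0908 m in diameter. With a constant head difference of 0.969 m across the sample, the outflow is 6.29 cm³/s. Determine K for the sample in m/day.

46.0

Cross-sectional area A = π·(d/2)² = π × (0.0908/2)² = 0.006475 m².
Convert discharge: 6.29 cm³/s = 6.290e-06 m³/s.
Darcy's law rearranged: K = Q·L / (A·Δh) = 6.290e-06 × 0.531 / (0.006475 × 0.969) = 0.0005323 m/s = 45.99 m/day.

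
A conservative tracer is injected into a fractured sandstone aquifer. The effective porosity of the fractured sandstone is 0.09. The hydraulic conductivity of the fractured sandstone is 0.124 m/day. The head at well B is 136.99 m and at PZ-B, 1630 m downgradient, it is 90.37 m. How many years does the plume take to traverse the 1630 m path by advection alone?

Hydraulic gradient i = (136.99 − 90.37) / 1630 = 46.62 / 1630 = 0.02860.
Darcy flux q = K · i = 0.1240 × 0.02860 = 0.003547 m/day.
Seepage velocity v = q / n_e = 0.003547 / 0.09 = 0.03941 m/day.
Travel time t = L / v = 1630 / 0.03941 = 41364 days = 113.2 years.

113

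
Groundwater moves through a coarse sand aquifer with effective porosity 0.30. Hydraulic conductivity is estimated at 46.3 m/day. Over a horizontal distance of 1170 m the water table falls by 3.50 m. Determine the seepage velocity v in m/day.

Hydraulic gradient i = Δh / L = 3.50 / 1170 = 0.002991.
Darcy flux q = K · i = 46.30 × 0.002991 = 0.1385 m/day.
Seepage velocity v = q / n_e = 0.1385 / 0.30 = 0.4617 m/day.

0.462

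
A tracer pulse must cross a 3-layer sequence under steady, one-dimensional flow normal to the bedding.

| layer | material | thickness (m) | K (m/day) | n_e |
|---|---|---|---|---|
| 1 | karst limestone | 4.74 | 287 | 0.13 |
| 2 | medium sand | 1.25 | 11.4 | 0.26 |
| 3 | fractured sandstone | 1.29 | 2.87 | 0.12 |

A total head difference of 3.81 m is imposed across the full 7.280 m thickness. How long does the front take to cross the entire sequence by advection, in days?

0.166

With flow normal to the layers, continuity requires the same specific discharge q through every layer.
Σ(b_i/K_i) = 4.74/287 + 1.25/11.4 + 1.29/2.87 = 0.5756 d.
q = Δh / Σ(b_i/K_i) = 3.81 / 0.5756 = 6.619 m/day.
In each layer the seepage velocity is v_i = q/n_i, so the layer transit time is t_i = b_i·n_i / q:
  layer 1 (karst limestone): t_1 = 4.74 × 0.13 / 6.619 = 0.09310 d
  layer 2 (medium sand): t_2 = 1.25 × 0.26 / 6.619 = 0.04910 d
  layer 3 (fractured sandstone): t_3 = 1.29 × 0.12 / 6.619 = 0.02339 d
Total t = Σ t_i = 0.1656 days.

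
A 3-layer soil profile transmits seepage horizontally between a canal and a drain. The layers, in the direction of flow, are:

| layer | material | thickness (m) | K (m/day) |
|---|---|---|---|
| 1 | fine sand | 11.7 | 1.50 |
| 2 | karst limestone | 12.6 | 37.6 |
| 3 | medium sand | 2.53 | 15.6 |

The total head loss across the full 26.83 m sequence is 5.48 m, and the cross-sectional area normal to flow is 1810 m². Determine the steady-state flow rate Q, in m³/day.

1200

Flow is perpendicular to layering, so the layers act in series and the equivalent K is the thickness-weighted harmonic mean.
Total thickness L = 11.7 + 12.6 + 2.53 = 26.83 m.
Σ(b_i/K_i) = 11.7/1.50 + 12.6/37.6 + 2.53/15.6 = 8.297 d.
K_eq = L / Σ(b_i/K_i) = 26.83 / 8.297 = 3.234 m/day.
Q = K_eq · A · (Δh/L) = 3.234 × 1810 × (5.48/26.83) = 1195 m³/day.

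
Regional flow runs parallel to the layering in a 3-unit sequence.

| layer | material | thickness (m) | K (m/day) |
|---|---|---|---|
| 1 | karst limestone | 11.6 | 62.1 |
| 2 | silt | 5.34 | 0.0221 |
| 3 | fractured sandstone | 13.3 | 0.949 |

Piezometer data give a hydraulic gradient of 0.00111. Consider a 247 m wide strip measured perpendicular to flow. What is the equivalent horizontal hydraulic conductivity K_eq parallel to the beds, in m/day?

24.2

Flow is parallel to layering, so each bed carries its own Darcy discharge and the transmissivities add.
Σ(K_i·b_i) = 62.1×11.6 + 0.0221×5.34 + 0.949×13.3 = 733.1 m²/day.
Total thickness b = 30.24 m, so K_eq = Σ(K_i·b_i)/b = 24.24 m/day.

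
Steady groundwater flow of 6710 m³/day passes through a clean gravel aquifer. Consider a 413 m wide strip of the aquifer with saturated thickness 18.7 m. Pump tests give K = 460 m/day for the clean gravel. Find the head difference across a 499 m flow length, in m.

Cross-sectional area A = 413 × 18.7 = 7723 m².
From Q = K·A·i, i = Q / (K·A) = 6710 / (460.0 × 7723) = 0.001889.
Head loss Δh = i · L = 0.001889 × 499 = 0.9425 m.

0.942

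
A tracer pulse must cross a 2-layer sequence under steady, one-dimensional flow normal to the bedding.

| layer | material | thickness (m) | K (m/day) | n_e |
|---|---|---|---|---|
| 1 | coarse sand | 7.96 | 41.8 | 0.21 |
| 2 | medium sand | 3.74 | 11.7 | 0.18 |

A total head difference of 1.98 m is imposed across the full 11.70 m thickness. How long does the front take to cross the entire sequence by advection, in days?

With flow normal to the layers, continuity requires the same specific discharge q through every layer.
Σ(b_i/K_i) = 7.96/41.8 + 3.74/11.7 = 0.5101 d.
q = Δh / Σ(b_i/K_i) = 1.98 / 0.5101 = 3.882 m/day.
In each layer the seepage velocity is v_i = q/n_i, so the layer transit time is t_i = b_i·n_i / q:
  layer 1 (coarse sand): t_1 = 7.96 × 0.21 / 3.882 = 0.4306 d
  layer 2 (medium sand): t_2 = 3.74 × 0.18 / 3.882 = 0.1734 d
Total t = Σ t_i = 0.6041 days.

0.604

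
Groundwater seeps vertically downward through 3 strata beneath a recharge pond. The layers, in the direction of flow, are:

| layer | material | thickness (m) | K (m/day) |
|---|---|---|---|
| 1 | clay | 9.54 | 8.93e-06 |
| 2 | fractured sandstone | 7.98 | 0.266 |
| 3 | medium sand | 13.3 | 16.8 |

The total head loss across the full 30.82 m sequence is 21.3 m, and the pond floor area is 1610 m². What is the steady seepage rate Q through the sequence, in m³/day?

Flow is perpendicular to layering, so the layers act in series and the equivalent K is the thickness-weighted harmonic mean.
Total thickness L = 9.54 + 7.98 + 13.3 = 30.82 m.
Σ(b_i/K_i) = 9.54/8.93e-06 + 7.98/0.266 + 13.3/16.8 = 1.068e+06 d.
K_eq = L / Σ(b_i/K_i) = 30.82 / 1.068e+06 = 2.885e-05 m/day.
Q = K_eq · A · (Δh/L) = 2.885e-05 × 1610 × (21.3/30.82) = 0.03210 m³/day.

0.0321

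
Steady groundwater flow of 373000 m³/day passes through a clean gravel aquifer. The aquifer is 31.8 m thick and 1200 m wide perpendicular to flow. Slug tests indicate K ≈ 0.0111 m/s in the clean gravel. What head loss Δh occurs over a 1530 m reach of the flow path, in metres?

15.6

Convert K: 0.0111 m/s × 86400 = 959.0 m/day.
Cross-sectional area A = 1200 × 31.8 = 38160 m².
From Q = K·A·i, i = Q / (K·A) = 373000 / (959.0 × 38160) = 0.01019.
Head loss Δh = i · L = 0.01019 × 1530 = 15.59 m.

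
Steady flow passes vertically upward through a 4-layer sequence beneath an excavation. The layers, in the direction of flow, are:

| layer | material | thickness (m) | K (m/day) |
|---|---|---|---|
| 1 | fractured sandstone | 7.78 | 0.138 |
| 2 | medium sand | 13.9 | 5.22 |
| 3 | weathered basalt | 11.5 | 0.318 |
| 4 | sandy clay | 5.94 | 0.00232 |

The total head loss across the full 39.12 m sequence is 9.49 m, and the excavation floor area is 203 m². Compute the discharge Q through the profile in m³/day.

Flow is perpendicular to layering, so the layers act in series and the equivalent K is the thickness-weighted harmonic mean.
Total thickness L = 7.78 + 13.9 + 11.5 + 5.94 = 39.12 m.
Σ(b_i/K_i) = 7.78/0.138 + 13.9/5.22 + 11.5/0.318 + 5.94/0.00232 = 2656 d.
K_eq = L / Σ(b_i/K_i) = 39.12 / 2656 = 0.01473 m/day.
Q = K_eq · A · (Δh/L) = 0.01473 × 203 × (9.49/39.12) = 0.7255 m³/day.

0.725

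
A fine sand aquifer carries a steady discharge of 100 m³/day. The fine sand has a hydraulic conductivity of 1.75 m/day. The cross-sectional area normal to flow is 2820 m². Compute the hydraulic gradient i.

0.0203

From Q = K·A·i, i = Q / (K·A) = 100 / (1.750 × 2820) = 0.02026.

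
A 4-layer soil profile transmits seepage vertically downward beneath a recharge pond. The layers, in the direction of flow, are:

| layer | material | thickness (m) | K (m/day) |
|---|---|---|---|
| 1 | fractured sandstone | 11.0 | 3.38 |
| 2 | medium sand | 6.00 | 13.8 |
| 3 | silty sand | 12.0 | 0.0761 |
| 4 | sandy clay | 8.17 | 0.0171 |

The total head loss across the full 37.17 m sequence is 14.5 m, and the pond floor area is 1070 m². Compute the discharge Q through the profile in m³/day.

Flow is perpendicular to layering, so the layers act in series and the equivalent K is the thickness-weighted harmonic mean.
Total thickness L = 11.0 + 6.00 + 12.0 + 8.17 = 37.17 m.
Σ(b_i/K_i) = 11.0/3.38 + 6.00/13.8 + 12.0/0.0761 + 8.17/0.0171 = 639.2 d.
K_eq = L / Σ(b_i/K_i) = 37.17 / 639.2 = 0.05815 m/day.
Q = K_eq · A · (Δh/L) = 0.05815 × 1070 × (14.5/37.17) = 24.27 m³/day.

24.3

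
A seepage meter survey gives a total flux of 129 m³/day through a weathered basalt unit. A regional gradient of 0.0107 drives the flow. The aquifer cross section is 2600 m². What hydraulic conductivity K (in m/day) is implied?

4.64

Hydraulic gradient i = 0.0107.
From Q = K·A·i, K = Q / (A·i) = 129 / (2600 × 0.01070) = 4.637 m/day.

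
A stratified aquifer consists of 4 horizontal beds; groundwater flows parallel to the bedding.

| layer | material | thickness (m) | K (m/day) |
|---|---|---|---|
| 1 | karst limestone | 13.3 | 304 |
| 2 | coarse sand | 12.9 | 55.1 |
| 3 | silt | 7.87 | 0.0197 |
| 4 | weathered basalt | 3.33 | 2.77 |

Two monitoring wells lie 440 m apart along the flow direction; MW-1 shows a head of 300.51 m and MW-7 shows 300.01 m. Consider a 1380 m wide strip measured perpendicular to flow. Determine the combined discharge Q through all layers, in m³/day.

Flow is parallel to layering, so each bed carries its own Darcy discharge and the transmissivities add.
Σ(K_i·b_i) = 304×13.3 + 55.1×12.9 + 0.0197×7.87 + 2.77×3.33 = 4763 m²/day.
Hydraulic gradient i = (300.51 − 300.01) / 440 = 0.5 / 440 = 0.001136.
Q = Σ(K_i·b_i) · W · i = 4763 × 1380 × 0.001136 = 7470 m³/day.

7470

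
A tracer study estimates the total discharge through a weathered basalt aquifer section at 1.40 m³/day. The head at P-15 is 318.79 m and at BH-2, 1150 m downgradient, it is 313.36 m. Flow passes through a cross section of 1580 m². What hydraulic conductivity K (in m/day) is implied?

0.188

Hydraulic gradient i = (318.79 − 313.36) / 1150 = 5.43 / 1150 = 0.004722.
From Q = K·A·i, K = Q / (A·i) = 1.40 / (1580 × 0.004722) = 0.1877 m/day.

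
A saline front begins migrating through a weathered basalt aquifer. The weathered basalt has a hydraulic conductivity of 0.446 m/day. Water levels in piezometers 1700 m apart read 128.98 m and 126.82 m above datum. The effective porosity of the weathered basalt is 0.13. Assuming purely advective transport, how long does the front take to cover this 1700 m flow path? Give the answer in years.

1070

Hydraulic gradient i = (128.98 − 126.82) / 1700 = 2.16 / 1700 = 0.001271.
Darcy flux q = K · i = 0.4460 × 0.001271 = 0.0005667 m/day.
Seepage velocity v = q / n_e = 0.0005667 / 0.13 = 0.004359 m/day.
Travel time t = L / v = 1700 / 0.004359 = 3.900e+05 days = 1068 years.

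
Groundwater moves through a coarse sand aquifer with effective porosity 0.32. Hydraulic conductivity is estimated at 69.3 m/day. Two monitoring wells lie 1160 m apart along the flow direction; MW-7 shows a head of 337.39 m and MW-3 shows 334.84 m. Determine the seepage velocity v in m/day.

0.476

Hydraulic gradient i = (337.39 − 334.84) / 1160 = 2.55 / 1160 = 0.002198.
Darcy flux q = K · i = 69.30 × 0.002198 = 0.1523 m/day.
Seepage velocity v = q / n_e = 0.1523 / 0.32 = 0.4761 m/day.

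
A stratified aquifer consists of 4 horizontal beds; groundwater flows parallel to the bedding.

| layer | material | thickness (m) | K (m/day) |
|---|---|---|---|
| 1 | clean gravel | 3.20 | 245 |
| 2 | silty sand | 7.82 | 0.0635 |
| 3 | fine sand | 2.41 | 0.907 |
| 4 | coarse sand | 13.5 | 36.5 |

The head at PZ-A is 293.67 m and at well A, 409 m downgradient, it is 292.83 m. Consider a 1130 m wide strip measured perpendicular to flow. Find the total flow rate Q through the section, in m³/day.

Flow is parallel to layering, so each bed carries its own Darcy discharge and the transmissivities add.
Σ(K_i·b_i) = 245×3.20 + 0.0635×7.82 + 0.907×2.41 + 36.5×13.5 = 1279 m²/day.
Hydraulic gradient i = (293.67 − 292.83) / 409 = 0.84 / 409 = 0.002054.
Q = Σ(K_i·b_i) · W · i = 1279 × 1130 × 0.002054 = 2969 m³/day.

2970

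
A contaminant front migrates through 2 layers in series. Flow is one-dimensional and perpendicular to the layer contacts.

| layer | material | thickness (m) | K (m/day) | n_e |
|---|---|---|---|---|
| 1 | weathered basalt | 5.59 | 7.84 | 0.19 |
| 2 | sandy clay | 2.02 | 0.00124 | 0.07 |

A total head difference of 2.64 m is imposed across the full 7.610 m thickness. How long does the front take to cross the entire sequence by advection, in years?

2.03

With flow normal to the layers, continuity requires the same specific discharge q through every layer.
Σ(b_i/K_i) = 5.59/7.84 + 2.02/0.00124 = 1630 d.
q = Δh / Σ(b_i/K_i) = 2.64 / 1630 = 0.001620 m/day.
In each layer the seepage velocity is v_i = q/n_i, so the layer transit time is t_i = b_i·n_i / q:
  layer 1 (weathered basalt): t_1 = 5.59 × 0.19 / 0.001620 = 655.7 d
  layer 2 (sandy clay): t_2 = 2.02 × 0.07 / 0.001620 = 87.29 d
Total t = Σ t_i = 743.0 days = 2.034 years.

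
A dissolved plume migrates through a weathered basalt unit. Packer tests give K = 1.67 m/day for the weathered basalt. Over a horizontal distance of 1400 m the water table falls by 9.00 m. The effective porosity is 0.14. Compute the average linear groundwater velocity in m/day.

0.0767

Hydraulic gradient i = Δh / L = 9.00 / 1400 = 0.006429.
Darcy flux q = K · i = 1.670 × 0.006429 = 0.01074 m/day.
Seepage velocity v = q / n_e = 0.01074 / 0.14 = 0.07668 m/day.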